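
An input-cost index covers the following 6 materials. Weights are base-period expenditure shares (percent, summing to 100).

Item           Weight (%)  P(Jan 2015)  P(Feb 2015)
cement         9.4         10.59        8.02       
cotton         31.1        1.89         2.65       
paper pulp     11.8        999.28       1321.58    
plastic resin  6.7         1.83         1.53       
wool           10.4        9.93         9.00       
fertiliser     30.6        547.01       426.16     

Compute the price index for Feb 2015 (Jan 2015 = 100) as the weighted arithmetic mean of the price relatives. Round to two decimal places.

105.20

cement: 9.4 × (8.02/10.59) = 9.4 × 0.757318 = 7.1188
cotton: 31.1 × (2.65/1.89) = 31.1 × 1.402116 = 43.6058
paper pulp: 11.8 × (1321.58/999.28) = 11.8 × 1.322532 = 15.6059
plastic resin: 6.7 × (1.53/1.83) = 6.7 × 0.836066 = 5.6016
wool: 10.4 × (9.00/9.93) = 10.4 × 0.906344 = 9.4260
fertiliser: 30.6 × (426.16/547.01) = 30.6 × 0.779072 = 23.8396
Index = Σ wᵢ·(p₁ᵢ/p₀ᵢ) = 7.1188 + 43.6058 + 15.6059 + 5.6016 + 9.4260 + 23.8396 = 105.1977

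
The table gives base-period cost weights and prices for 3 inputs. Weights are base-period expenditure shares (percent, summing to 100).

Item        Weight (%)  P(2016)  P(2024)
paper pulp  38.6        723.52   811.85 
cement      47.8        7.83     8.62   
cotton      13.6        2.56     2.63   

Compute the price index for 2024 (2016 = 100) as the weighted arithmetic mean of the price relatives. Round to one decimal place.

paper pulp: 38.6 × (811.85/723.52) = 38.6 × 1.122084 = 43.3124
cement: 47.8 × (8.62/7.83) = 47.8 × 1.100894 = 52.6227
cotton: 13.6 × (2.63/2.56) = 13.6 × 1.027344 = 13.9719
Index = Σ wᵢ·(p₁ᵢ/p₀ᵢ) = 43.3124 + 52.6227 + 13.9719 = 109.9070

109.9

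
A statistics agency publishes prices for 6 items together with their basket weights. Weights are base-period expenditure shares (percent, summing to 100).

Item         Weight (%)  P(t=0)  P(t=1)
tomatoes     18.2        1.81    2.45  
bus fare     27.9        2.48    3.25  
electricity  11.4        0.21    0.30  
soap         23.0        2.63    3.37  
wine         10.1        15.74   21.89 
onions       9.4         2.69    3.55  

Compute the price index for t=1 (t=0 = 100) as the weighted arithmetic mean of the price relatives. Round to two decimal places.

tomatoes: 18.2 × (2.45/1.81) = 18.2 × 1.353591 = 24.6354
bus fare: 27.9 × (3.25/2.48) = 27.9 × 1.310484 = 36.5625
electricity: 11.4 × (0.30/0.21) = 11.4 × 1.428571 = 16.2857
soap: 23.0 × (3.37/2.63) = 23.0 × 1.281369 = 29.4715
wine: 10.1 × (21.89/15.74) = 10.1 × 1.390724 = 14.0463
onions: 9.4 × (3.55/2.69) = 9.4 × 1.319703 = 12.4052
Index = Σ wᵢ·(p₁ᵢ/p₀ᵢ) = 24.6354 + 36.5625 + 16.2857 + 29.4715 + 14.0463 + 12.4052 = 133.4066

133.41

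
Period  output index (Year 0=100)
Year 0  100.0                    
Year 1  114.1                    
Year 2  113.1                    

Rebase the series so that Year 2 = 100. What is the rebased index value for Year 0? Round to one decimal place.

Rebased(Year 0) = 100.0 / 113.1 × 100 = 88.4173

88.4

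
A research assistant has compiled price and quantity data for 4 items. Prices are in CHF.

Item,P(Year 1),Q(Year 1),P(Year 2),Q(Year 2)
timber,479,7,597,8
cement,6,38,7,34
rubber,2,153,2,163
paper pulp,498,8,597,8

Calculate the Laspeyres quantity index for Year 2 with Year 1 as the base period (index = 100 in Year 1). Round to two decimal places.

Laspeyres quantity index uses base-period prices as weights.
ΣP(Year 1)·Q(Year 2) = 479×8 + 6×34 + 2×163 + 498×8 = 3832 + 204 + 326 + 3984 = 8346
ΣP(Year 1)·Q(Year 1) = 479×7 + 6×38 + 2×153 + 498×8 = 3353 + 228 + 306 + 3984 = 7871
Index = 8346 / 7871 × 100 = 106.0348

106.03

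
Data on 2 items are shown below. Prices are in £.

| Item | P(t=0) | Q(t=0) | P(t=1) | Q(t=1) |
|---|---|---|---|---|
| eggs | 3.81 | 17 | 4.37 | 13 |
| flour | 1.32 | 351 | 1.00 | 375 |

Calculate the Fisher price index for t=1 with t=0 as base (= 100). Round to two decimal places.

79.91

Laspeyres component (base-period weights):
ΣP(t=1)Q(t=0) = 4.37×17 + 1.00×351 = 74.29 + 351 = 425.29
ΣP(t=0)Q(t=0) = 3.81×17 + 1.32×351 = 64.77 + 463.32 = 528.09
L = 425.29 / 528.09 × 100 = 80.5336
Paasche component (current-period weights):
ΣP(t=1)Q(t=1) = 4.37×13 + 1.00×375 = 56.81 + 375 = 431.81
ΣP(t=0)Q(t=1) = 3.81×13 + 1.32×375 = 49.53 + 495 = 544.53
P = 431.81 / 544.53 × 100 = 79.2996
Fisher = √(L × P) = √(80.5336 × 79.2996) = 79.9142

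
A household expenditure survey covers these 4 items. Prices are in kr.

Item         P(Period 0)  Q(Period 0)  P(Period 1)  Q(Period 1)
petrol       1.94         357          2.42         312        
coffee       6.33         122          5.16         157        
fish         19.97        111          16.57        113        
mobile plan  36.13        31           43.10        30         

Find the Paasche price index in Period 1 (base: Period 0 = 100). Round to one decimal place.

95.8

Paasche price index uses current-period quantities as weights.
ΣP(Period 1)·Q(Period 1) = 2.42×312 + 5.16×157 + 16.57×113 + 43.10×30 = 755.04 + 810.12 + 1872.41 + 1293 = 4730.57
ΣP(Period 0)·Q(Period 1) = 1.94×312 + 6.33×157 + 19.97×113 + 36.13×30 = 605.28 + 993.81 + 2256.61 + 1083.9 = 4939.6
Index = 4730.57 / 4939.6 × 100 = 95.7683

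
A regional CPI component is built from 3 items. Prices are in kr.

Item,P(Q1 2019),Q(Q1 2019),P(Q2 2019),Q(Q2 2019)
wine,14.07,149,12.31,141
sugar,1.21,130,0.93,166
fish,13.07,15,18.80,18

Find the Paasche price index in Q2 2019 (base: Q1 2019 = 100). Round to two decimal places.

Paasche price index uses current-period quantities as weights.
ΣP(Q2 2019)·Q(Q2 2019) = 12.31×141 + 0.93×166 + 18.80×18 = 1735.71 + 154.38 + 338.4 = 2228.49
ΣP(Q1 2019)·Q(Q2 2019) = 14.07×141 + 1.21×166 + 13.07×18 = 1983.87 + 200.86 + 235.26 = 2419.99
Index = 2228.49 / 2419.99 × 100 = 92.0867

92.09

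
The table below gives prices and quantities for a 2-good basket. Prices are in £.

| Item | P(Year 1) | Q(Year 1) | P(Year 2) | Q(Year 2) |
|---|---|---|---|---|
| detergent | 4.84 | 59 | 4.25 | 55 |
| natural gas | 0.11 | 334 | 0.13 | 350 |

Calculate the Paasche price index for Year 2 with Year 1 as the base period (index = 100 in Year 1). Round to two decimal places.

91.65

Paasche price index uses current-period quantities as weights.
ΣP(Year 2)·Q(Year 2) = 4.25×55 + 0.13×350 = 233.75 + 45.5 = 279.25
ΣP(Year 1)·Q(Year 2) = 4.84×55 + 0.11×350 = 266.2 + 38.5 = 304.7
Index = 279.25 / 304.7 × 100 = 91.6475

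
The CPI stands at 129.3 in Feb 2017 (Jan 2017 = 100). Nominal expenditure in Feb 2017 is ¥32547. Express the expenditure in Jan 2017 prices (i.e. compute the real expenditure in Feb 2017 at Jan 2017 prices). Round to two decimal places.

25171.69

Real = Nominal ÷ (Index/100) = 32547 ÷ (129.3/100)
     = 32547 ÷ 1.293 = 25171.6937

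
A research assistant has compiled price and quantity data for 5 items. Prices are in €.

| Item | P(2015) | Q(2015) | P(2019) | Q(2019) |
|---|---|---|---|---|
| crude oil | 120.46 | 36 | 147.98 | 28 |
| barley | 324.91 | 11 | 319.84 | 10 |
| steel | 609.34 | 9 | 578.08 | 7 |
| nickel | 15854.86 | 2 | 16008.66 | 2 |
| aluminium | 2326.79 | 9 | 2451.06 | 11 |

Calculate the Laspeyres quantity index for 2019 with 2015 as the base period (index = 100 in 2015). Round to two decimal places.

103.25

Laspeyres quantity index uses base-period prices as weights.
ΣP(2015)·Q(2019) = 120.46×28 + 324.91×10 + 609.34×7 + 15854.86×2 + 2326.79×11 = 3372.88 + 3249.1 + 4265.38 + 31709.72 + 25594.69 = 68191.77
ΣP(2015)·Q(2015) = 120.46×36 + 324.91×11 + 609.34×9 + 15854.86×2 + 2326.79×9 = 4336.56 + 3574.01 + 5484.06 + 31709.72 + 20941.11 = 66045.46
Index = 68191.77 / 66045.46 × 100 = 103.2497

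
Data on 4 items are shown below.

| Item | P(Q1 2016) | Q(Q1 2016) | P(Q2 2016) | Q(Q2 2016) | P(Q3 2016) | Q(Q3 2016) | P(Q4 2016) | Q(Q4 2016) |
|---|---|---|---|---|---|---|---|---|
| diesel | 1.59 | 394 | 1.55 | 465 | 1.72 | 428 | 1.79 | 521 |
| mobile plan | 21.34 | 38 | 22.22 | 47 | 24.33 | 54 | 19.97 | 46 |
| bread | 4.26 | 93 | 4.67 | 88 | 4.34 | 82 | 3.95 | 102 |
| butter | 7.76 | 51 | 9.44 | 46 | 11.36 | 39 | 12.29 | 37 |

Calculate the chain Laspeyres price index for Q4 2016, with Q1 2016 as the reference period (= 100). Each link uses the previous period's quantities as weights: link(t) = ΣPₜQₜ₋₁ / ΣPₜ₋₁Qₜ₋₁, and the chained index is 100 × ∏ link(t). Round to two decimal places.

107.83

Link Q1 2016→Q2 2016:
ΣP(Q2 2016)Q(Q1 2016) = 1.55×394 + 22.22×38 + 4.67×93 + 9.44×51 = 610.7 + 844.36 + 434.31 + 481.44 = 2370.81
ΣP(Q1 2016)Q(Q1 2016) = 1.59×394 + 21.34×38 + 4.26×93 + 7.76×51 = 626.46 + 810.92 + 396.18 + 395.76 = 2229.32
link = 2370.81/2229.32 = 1.063468
Link Q2 2016→Q3 2016:
ΣP(Q3 2016)Q(Q2 2016) = 1.72×465 + 24.33×47 + 4.34×88 + 11.36×46 = 799.8 + 1143.51 + 381.92 + 522.56 = 2847.79
ΣP(Q2 2016)Q(Q2 2016) = 1.55×465 + 22.22×47 + 4.67×88 + 9.44×46 = 720.75 + 1044.34 + 410.96 + 434.24 = 2610.29
link = 2847.79/2610.29 = 1.090986
Link Q3 2016→Q4 2016:
ΣP(Q4 2016)Q(Q3 2016) = 1.79×428 + 19.97×54 + 3.95×82 + 12.29×39 = 766.12 + 1078.38 + 323.9 + 479.31 = 2647.71
ΣP(Q3 2016)Q(Q3 2016) = 1.72×428 + 24.33×54 + 4.34×82 + 11.36×39 = 736.16 + 1313.82 + 355.88 + 443.04 = 2848.9
link = 2647.71/2848.9 = 0.929380
Chained index = 100 × 1.063468 × 1.090986 × 0.929380 = 107.8293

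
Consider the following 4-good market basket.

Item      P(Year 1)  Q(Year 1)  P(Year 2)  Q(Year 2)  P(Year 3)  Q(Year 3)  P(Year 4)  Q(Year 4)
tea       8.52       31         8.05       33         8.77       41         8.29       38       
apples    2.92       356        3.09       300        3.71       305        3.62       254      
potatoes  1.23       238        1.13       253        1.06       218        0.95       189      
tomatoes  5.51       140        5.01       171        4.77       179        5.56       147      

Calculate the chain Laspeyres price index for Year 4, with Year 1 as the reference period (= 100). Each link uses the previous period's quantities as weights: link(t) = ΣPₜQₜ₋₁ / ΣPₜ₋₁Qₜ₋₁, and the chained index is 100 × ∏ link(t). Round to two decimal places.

Link Year 1→Year 2:
ΣP(Year 2)Q(Year 1) = 8.05×31 + 3.09×356 + 1.13×238 + 5.01×140 = 249.55 + 1100.04 + 268.94 + 701.4 = 2319.93
ΣP(Year 1)Q(Year 1) = 8.52×31 + 2.92×356 + 1.23×238 + 5.51×140 = 264.12 + 1039.52 + 292.74 + 771.4 = 2367.78
link = 2319.93/2367.78 = 0.979791
Link Year 2→Year 3:
ΣP(Year 3)Q(Year 2) = 8.77×33 + 3.71×300 + 1.06×253 + 4.77×171 = 289.41 + 1113 + 268.18 + 815.67 = 2486.26
ΣP(Year 2)Q(Year 2) = 8.05×33 + 3.09×300 + 1.13×253 + 5.01×171 = 265.65 + 927 + 285.89 + 856.71 = 2335.25
link = 2486.26/2335.25 = 1.064665
Link Year 3→Year 4:
ΣP(Year 4)Q(Year 3) = 8.29×41 + 3.62×305 + 0.95×218 + 5.56×179 = 339.89 + 1104.1 + 207.1 + 995.24 = 2646.33
ΣP(Year 3)Q(Year 3) = 8.77×41 + 3.71×305 + 1.06×218 + 4.77×179 = 359.57 + 1131.55 + 231.08 + 853.83 = 2576.03
link = 2646.33/2576.03 = 1.027290
Chained index = 100 × 0.979791 × 1.064665 × 1.027290 = 107.1617

107.16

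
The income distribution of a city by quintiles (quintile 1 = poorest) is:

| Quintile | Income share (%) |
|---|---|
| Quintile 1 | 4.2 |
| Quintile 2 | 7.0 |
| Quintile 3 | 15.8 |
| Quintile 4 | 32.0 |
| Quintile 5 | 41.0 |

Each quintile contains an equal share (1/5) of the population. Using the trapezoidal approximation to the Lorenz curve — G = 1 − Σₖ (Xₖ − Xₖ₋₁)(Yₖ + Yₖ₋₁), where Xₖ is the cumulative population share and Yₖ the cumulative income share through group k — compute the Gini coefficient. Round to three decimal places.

Cumulative income shares Yₖ: 0.0420, 0.1120, 0.2700, 0.5900, 1.0000
Σ (Xₖ−Xₖ₋₁)(Yₖ+Yₖ₋₁) = (1/5)(0.0420+0.0000) + (1/5)(0.1120+0.0420) + (1/5)(0.2700+0.1120) + (1/5)(0.5900+0.2700) + (1/5)(1.0000+0.5900)
  = 0.0084 + 0.0308 + 0.0764 + 0.1720 + 0.3180 = 0.6056
G = 1 − 0.6056 = 0.3944

0.394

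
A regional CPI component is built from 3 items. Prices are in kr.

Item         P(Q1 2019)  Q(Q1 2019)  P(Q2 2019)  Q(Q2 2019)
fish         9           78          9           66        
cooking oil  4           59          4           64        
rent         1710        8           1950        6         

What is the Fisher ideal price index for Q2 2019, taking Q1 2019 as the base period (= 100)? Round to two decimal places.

Laspeyres component (base-period weights):
ΣP(Q2 2019)Q(Q1 2019) = 9×78 + 4×59 + 1950×8 = 702 + 236 + 15600 = 16538
ΣP(Q1 2019)Q(Q1 2019) = 9×78 + 4×59 + 1710×8 = 702 + 236 + 13680 = 14618
L = 16538 / 14618 × 100 = 113.1345
Paasche component (current-period weights):
ΣP(Q2 2019)Q(Q2 2019) = 9×66 + 4×64 + 1950×6 = 594 + 256 + 11700 = 12550
ΣP(Q1 2019)Q(Q2 2019) = 9×66 + 4×64 + 1710×6 = 594 + 256 + 10260 = 11110
P = 12550 / 11110 × 100 = 112.9613
Fisher = √(L × P) = √(113.1345 × 112.9613) = 113.0479

113.05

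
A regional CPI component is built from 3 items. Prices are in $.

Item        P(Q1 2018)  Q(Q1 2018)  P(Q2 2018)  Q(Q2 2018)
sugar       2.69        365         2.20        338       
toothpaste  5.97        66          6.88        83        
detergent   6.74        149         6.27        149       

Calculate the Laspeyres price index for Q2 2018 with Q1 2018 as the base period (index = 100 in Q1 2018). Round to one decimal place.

Laspeyres price index uses base-period quantities as weights.
ΣP(Q2 2018)·Q(Q1 2018) = 2.20×365 + 6.88×66 + 6.27×149 = 803 + 454.08 + 934.23 = 2191.31
ΣP(Q1 2018)·Q(Q1 2018) = 2.69×365 + 5.97×66 + 6.74×149 = 981.85 + 394.02 + 1004.26 = 2380.13
Index = 2191.31 / 2380.13 × 100 = 92.0668

92.1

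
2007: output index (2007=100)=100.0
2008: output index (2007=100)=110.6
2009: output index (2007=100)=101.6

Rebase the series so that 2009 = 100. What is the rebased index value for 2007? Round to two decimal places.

Rebased(2007) = 100.0 / 101.6 × 100 = 98.4252

98.43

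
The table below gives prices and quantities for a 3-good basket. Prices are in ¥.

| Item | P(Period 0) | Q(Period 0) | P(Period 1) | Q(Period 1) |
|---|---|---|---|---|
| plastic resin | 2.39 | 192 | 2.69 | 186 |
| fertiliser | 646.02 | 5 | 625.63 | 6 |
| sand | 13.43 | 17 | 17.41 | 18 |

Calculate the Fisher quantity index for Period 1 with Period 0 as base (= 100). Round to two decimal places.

116.19

Laspeyres component (base-period weights):
ΣP(Period 0)Q(Period 1) = 2.39×186 + 646.02×6 + 13.43×18 = 444.54 + 3876.12 + 241.74 = 4562.4
ΣP(Period 0)Q(Period 0) = 2.39×192 + 646.02×5 + 13.43×17 = 458.88 + 3230.1 + 228.31 = 3917.29
L = 4562.4 / 3917.29 × 100 = 116.4683
Paasche component (current-period weights):
ΣP(Period 1)Q(Period 1) = 2.69×186 + 625.63×6 + 17.41×18 = 500.34 + 3753.78 + 313.38 = 4567.5
ΣP(Period 1)Q(Period 0) = 2.69×192 + 625.63×5 + 17.41×17 = 516.48 + 3128.15 + 295.97 = 3940.6
P = 4567.5 / 3940.6 × 100 = 115.9087
Fisher = √(L × P) = √(116.4683 × 115.9087) = 116.1882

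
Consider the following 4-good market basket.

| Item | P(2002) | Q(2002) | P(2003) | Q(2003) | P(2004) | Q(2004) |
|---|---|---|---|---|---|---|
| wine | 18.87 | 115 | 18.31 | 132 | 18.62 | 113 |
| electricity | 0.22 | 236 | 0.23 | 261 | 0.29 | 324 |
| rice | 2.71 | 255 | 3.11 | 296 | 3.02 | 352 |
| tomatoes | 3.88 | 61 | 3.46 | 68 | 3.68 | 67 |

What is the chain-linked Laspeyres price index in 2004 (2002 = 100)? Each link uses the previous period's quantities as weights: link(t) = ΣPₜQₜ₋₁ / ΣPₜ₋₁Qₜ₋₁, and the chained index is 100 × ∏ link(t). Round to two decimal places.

101.70

Link 2002→2003:
ΣP(2003)Q(2002) = 18.31×115 + 0.23×236 + 3.11×255 + 3.46×61 = 2105.65 + 54.28 + 793.05 + 211.06 = 3164.04
ΣP(2002)Q(2002) = 18.87×115 + 0.22×236 + 2.71×255 + 3.88×61 = 2170.05 + 51.92 + 691.05 + 236.68 = 3149.7
link = 3164.04/3149.7 = 1.004553
Link 2003→2004:
ΣP(2004)Q(2003) = 18.62×132 + 0.29×261 + 3.02×296 + 3.68×68 = 2457.84 + 75.69 + 893.92 + 250.24 = 3677.69
ΣP(2003)Q(2003) = 18.31×132 + 0.23×261 + 3.11×296 + 3.46×68 = 2416.92 + 60.03 + 920.56 + 235.28 = 3632.79
link = 3677.69/3632.79 = 1.012360
Chained index = 100 × 1.004553 × 1.012360 = 101.6969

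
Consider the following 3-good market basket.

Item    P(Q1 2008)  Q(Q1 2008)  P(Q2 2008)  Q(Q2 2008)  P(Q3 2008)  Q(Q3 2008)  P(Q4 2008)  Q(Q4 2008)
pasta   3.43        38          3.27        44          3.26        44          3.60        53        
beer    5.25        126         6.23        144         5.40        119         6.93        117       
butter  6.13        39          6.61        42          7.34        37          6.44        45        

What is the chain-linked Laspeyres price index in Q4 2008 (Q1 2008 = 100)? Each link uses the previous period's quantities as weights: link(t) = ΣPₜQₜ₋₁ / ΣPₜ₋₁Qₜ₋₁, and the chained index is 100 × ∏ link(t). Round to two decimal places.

121.88

Link Q1 2008→Q2 2008:
ΣP(Q2 2008)Q(Q1 2008) = 3.27×38 + 6.23×126 + 6.61×39 = 124.26 + 784.98 + 257.79 = 1167.03
ΣP(Q1 2008)Q(Q1 2008) = 3.43×38 + 5.25×126 + 6.13×39 = 130.34 + 661.5 + 239.07 = 1030.91
link = 1167.03/1030.91 = 1.132039
Link Q2 2008→Q3 2008:
ΣP(Q3 2008)Q(Q2 2008) = 3.26×44 + 5.40×144 + 7.34×42 = 143.44 + 777.6 + 308.28 = 1229.32
ΣP(Q2 2008)Q(Q2 2008) = 3.27×44 + 6.23×144 + 6.61×42 = 143.88 + 897.12 + 277.62 = 1318.62
link = 1229.32/1318.62 = 0.932278
Link Q3 2008→Q4 2008:
ΣP(Q4 2008)Q(Q3 2008) = 3.60×44 + 6.93×119 + 6.44×37 = 158.4 + 824.67 + 238.28 = 1221.35
ΣP(Q3 2008)Q(Q3 2008) = 3.26×44 + 5.40×119 + 7.34×37 = 143.44 + 642.6 + 271.58 = 1057.62
link = 1221.35/1057.62 = 1.154810
Chained index = 100 × 1.132039 × 0.932278 × 1.154810 = 121.8757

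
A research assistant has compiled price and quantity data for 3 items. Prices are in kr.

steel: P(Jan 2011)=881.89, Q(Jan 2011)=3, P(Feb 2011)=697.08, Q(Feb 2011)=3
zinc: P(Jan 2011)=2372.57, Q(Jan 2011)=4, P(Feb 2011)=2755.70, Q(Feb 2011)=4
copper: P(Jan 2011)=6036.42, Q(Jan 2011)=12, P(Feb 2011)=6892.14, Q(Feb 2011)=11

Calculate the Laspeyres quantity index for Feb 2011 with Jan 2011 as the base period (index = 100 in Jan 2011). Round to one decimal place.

Laspeyres quantity index uses base-period prices as weights.
ΣP(Jan 2011)·Q(Feb 2011) = 881.89×3 + 2372.57×4 + 6036.42×11 = 2645.67 + 9490.28 + 66400.62 = 78536.57
ΣP(Jan 2011)·Q(Jan 2011) = 881.89×3 + 2372.57×4 + 6036.42×12 = 2645.67 + 9490.28 + 72437.04 = 84572.99
Index = 78536.57 / 84572.99 × 100 = 92.8625

92.9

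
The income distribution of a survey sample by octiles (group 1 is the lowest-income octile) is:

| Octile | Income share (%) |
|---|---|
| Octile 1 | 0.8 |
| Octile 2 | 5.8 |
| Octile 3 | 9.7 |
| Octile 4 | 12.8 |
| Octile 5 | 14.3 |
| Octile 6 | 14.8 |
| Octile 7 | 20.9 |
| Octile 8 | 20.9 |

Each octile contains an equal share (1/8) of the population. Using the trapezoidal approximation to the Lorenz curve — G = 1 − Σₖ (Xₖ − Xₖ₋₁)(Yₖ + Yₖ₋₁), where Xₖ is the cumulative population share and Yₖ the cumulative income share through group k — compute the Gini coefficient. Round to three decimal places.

0.291

Cumulative income shares Yₖ: 0.0080, 0.0660, 0.1630, 0.2910, 0.4340, 0.5820, 0.7910, 1.0000
Σ (Xₖ−Xₖ₋₁)(Yₖ+Yₖ₋₁) = (1/8)(0.0080+0.0000) + (1/8)(0.0660+0.0080) + (1/8)(0.1630+0.0660) + (1/8)(0.2910+0.1630) + (1/8)(0.4340+0.2910) + (1/8)(0.5820+0.4340) + (1/8)(0.7910+0.5820) + (1/8)(1.0000+0.7910)
  = 0.0010 + 0.0093 + 0.0286 + 0.0567 + 0.0906 + 0.1270 + 0.1716 + 0.2239 = 0.7087
G = 1 − 0.7087 = 0.2913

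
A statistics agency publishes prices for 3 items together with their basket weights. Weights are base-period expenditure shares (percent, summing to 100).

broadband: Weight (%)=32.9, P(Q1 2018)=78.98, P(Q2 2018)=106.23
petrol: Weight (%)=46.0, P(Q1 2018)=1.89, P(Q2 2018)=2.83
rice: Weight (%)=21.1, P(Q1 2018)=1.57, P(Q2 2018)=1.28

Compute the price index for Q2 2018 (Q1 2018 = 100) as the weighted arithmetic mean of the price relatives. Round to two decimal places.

broadband: 32.9 × (106.23/78.98) = 32.9 × 1.345024 = 44.2513
petrol: 46.0 × (2.83/1.89) = 46.0 × 1.497354 = 68.8783
rice: 21.1 × (1.28/1.57) = 21.1 × 0.815287 = 17.2025
Index = Σ wᵢ·(p₁ᵢ/p₀ᵢ) = 44.2513 + 68.8783 + 17.2025 = 130.3321

130.33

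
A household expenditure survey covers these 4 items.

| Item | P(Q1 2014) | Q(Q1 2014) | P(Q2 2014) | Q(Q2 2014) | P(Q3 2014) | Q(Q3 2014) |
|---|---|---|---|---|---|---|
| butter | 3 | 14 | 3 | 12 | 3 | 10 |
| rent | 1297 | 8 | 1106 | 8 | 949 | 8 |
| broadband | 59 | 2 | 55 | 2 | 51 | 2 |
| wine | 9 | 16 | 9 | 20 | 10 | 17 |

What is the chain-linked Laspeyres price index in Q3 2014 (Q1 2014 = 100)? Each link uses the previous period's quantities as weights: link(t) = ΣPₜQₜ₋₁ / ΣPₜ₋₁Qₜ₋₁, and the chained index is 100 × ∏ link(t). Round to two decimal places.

Link Q1 2014→Q2 2014:
ΣP(Q2 2014)Q(Q1 2014) = 3×14 + 1106×8 + 55×2 + 9×16 = 42 + 8848 + 110 + 144 = 9144
ΣP(Q1 2014)Q(Q1 2014) = 3×14 + 1297×8 + 59×2 + 9×16 = 42 + 10376 + 118 + 144 = 10680
link = 9144/10680 = 0.856180
Link Q2 2014→Q3 2014:
ΣP(Q3 2014)Q(Q2 2014) = 3×12 + 949×8 + 51×2 + 10×20 = 36 + 7592 + 102 + 200 = 7930
ΣP(Q2 2014)Q(Q2 2014) = 3×12 + 1106×8 + 55×2 + 9×20 = 36 + 8848 + 110 + 180 = 9174
link = 7930/9174 = 0.864399
Chained index = 100 × 0.856180 × 0.864399 = 74.0081

74.01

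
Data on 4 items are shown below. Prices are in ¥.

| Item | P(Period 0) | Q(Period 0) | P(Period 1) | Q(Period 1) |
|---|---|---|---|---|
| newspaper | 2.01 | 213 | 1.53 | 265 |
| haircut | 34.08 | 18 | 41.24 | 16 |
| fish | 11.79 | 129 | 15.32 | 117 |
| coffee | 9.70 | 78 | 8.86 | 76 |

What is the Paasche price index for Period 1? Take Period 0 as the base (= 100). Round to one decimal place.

110.5

Paasche price index uses current-period quantities as weights.
ΣP(Period 1)·Q(Period 1) = 1.53×265 + 41.24×16 + 15.32×117 + 8.86×76 = 405.45 + 659.84 + 1792.44 + 673.36 = 3531.09
ΣP(Period 0)·Q(Period 1) = 2.01×265 + 34.08×16 + 11.79×117 + 9.70×76 = 532.65 + 545.28 + 1379.43 + 737.2 = 3194.56
Index = 3531.09 / 3194.56 × 100 = 110.5345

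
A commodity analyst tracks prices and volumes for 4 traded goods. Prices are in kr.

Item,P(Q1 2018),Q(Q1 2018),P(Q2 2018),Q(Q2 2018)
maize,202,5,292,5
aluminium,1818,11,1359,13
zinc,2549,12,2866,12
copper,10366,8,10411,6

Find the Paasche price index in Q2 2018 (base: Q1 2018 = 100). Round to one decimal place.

Paasche price index uses current-period quantities as weights.
ΣP(Q2 2018)·Q(Q2 2018) = 292×5 + 1359×13 + 2866×12 + 10411×6 = 1460 + 17667 + 34392 + 62466 = 115985
ΣP(Q1 2018)·Q(Q2 2018) = 202×5 + 1818×13 + 2549×12 + 10366×6 = 1010 + 23634 + 30588 + 62196 = 117428
Index = 115985 / 117428 × 100 = 98.7712

98.8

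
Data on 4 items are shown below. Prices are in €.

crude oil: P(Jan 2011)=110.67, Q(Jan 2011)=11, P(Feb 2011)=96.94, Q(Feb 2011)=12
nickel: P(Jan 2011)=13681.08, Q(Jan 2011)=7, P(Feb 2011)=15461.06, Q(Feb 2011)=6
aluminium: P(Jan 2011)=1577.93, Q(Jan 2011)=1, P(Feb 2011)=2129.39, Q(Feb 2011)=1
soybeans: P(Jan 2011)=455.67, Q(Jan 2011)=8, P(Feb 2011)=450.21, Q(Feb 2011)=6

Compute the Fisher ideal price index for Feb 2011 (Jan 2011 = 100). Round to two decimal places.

112.56

Laspeyres component (base-period weights):
ΣP(Feb 2011)Q(Jan 2011) = 96.94×11 + 15461.06×7 + 2129.39×1 + 450.21×8 = 1066.34 + 108227.42 + 2129.39 + 3601.68 = 115024.83
ΣP(Jan 2011)Q(Jan 2011) = 110.67×11 + 13681.08×7 + 1577.93×1 + 455.67×8 = 1217.37 + 95767.56 + 1577.93 + 3645.36 = 102208.22
L = 115024.83 / 102208.22 × 100 = 112.5397
Paasche component (current-period weights):
ΣP(Feb 2011)Q(Feb 2011) = 96.94×12 + 15461.06×6 + 2129.39×1 + 450.21×6 = 1163.28 + 92766.36 + 2129.39 + 2701.26 = 98760.29
ΣP(Jan 2011)Q(Feb 2011) = 110.67×12 + 13681.08×6 + 1577.93×1 + 455.67×6 = 1328.04 + 82086.48 + 1577.93 + 2734.02 = 87726.47
P = 98760.29 / 87726.47 × 100 = 112.5775
Fisher = √(L × P) = √(112.5397 × 112.5775) = 112.5586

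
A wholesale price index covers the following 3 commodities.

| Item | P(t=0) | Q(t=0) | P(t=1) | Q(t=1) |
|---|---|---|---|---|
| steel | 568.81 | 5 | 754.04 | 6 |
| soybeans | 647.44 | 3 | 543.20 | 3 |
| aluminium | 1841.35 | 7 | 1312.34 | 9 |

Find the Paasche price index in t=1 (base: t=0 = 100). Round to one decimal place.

Paasche price index uses current-period quantities as weights.
ΣP(t=1)·Q(t=1) = 754.04×6 + 543.20×3 + 1312.34×9 = 4524.24 + 1629.6 + 11811.06 = 17964.9
ΣP(t=0)·Q(t=1) = 568.81×6 + 647.44×3 + 1841.35×9 = 3412.86 + 1942.32 + 16572.15 = 21927.33
Index = 17964.9 / 21927.33 × 100 = 81.9293

81.9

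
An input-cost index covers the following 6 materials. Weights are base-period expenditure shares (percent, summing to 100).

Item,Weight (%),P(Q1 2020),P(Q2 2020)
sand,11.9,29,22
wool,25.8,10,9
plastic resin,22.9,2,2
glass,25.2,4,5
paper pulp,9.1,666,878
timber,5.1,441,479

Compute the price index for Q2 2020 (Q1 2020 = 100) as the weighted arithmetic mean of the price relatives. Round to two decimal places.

104.18

sand: 11.9 × (22/29) = 11.9 × 0.758621 = 9.0276
wool: 25.8 × (9/10) = 25.8 × 0.900000 = 23.2200
plastic resin: 22.9 × (2/2) = 22.9 × 1.000000 = 22.9000
glass: 25.2 × (5/4) = 25.2 × 1.250000 = 31.5000
paper pulp: 9.1 × (878/666) = 9.1 × 1.318318 = 11.9967
timber: 5.1 × (479/441) = 5.1 × 1.086168 = 5.5395
Index = Σ wᵢ·(p₁ᵢ/p₀ᵢ) = 9.0276 + 23.2200 + 22.9000 + 31.5000 + 11.9967 + 5.5395 = 104.1837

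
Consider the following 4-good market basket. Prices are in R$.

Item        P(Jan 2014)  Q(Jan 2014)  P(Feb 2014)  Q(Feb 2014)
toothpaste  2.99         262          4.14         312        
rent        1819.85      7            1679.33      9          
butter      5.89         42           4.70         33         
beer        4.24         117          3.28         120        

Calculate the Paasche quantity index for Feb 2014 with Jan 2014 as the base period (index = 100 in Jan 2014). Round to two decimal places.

126.33

Paasche quantity index uses current-period prices as weights.
ΣP(Feb 2014)·Q(Feb 2014) = 4.14×312 + 1679.33×9 + 4.70×33 + 3.28×120 = 1291.68 + 15113.97 + 155.1 + 393.6 = 16954.35
ΣP(Feb 2014)·Q(Jan 2014) = 4.14×262 + 1679.33×7 + 4.70×42 + 3.28×117 = 1084.68 + 11755.31 + 197.4 + 383.76 = 13421.15
Index = 16954.35 / 13421.15 × 100 = 126.3256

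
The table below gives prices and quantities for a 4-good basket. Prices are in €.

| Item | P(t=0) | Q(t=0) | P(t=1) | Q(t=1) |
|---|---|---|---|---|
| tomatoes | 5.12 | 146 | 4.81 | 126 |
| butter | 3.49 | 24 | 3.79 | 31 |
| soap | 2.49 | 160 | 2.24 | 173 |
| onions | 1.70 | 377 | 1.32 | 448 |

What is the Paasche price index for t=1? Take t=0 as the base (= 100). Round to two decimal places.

Paasche price index uses current-period quantities as weights.
ΣP(t=1)·Q(t=1) = 4.81×126 + 3.79×31 + 2.24×173 + 1.32×448 = 606.06 + 117.49 + 387.52 + 591.36 = 1702.43
ΣP(t=0)·Q(t=1) = 5.12×126 + 3.49×31 + 2.49×173 + 1.70×448 = 645.12 + 108.19 + 430.77 + 761.6 = 1945.68
Index = 1702.43 / 1945.68 × 100 = 87.4979

87.50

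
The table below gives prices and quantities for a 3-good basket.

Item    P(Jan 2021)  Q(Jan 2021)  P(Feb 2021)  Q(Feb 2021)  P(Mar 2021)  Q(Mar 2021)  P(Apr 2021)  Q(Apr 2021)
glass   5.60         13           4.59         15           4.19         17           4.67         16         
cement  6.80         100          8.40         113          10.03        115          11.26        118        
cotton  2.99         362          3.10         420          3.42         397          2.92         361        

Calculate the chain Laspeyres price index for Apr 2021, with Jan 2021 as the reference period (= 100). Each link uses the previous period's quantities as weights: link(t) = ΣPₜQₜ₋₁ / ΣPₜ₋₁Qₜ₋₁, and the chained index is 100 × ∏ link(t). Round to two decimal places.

Link Jan 2021→Feb 2021:
ΣP(Feb 2021)Q(Jan 2021) = 4.59×13 + 8.40×100 + 3.10×362 = 59.67 + 840 + 1122.2 = 2021.87
ΣP(Jan 2021)Q(Jan 2021) = 5.60×13 + 6.80×100 + 2.99×362 = 72.8 + 680 + 1082.38 = 1835.18
link = 2021.87/1835.18 = 1.101728
Link Feb 2021→Mar 2021:
ΣP(Mar 2021)Q(Feb 2021) = 4.19×15 + 10.03×113 + 3.42×420 = 62.85 + 1133.39 + 1436.4 = 2632.64
ΣP(Feb 2021)Q(Feb 2021) = 4.59×15 + 8.40×113 + 3.10×420 = 68.85 + 949.2 + 1302 = 2320.05
link = 2632.64/2320.05 = 1.134734
Link Mar 2021→Apr 2021:
ΣP(Apr 2021)Q(Mar 2021) = 4.67×17 + 11.26×115 + 2.92×397 = 79.39 + 1294.9 + 1159.24 = 2533.53
ΣP(Mar 2021)Q(Mar 2021) = 4.19×17 + 10.03×115 + 3.42×397 = 71.23 + 1153.45 + 1357.74 = 2582.42
link = 2533.53/2582.42 = 0.981068
Chained index = 100 × 1.101728 × 1.134734 × 0.981068 = 122.6501

122.65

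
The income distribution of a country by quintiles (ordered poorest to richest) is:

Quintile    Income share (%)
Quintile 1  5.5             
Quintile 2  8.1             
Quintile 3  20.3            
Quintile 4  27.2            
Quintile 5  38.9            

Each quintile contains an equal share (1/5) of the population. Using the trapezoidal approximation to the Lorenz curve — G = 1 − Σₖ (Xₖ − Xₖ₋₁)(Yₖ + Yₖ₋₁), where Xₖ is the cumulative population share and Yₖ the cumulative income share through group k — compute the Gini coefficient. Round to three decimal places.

0.344

Cumulative income shares Yₖ: 0.0550, 0.1360, 0.3390, 0.6110, 1.0000
Σ (Xₖ−Xₖ₋₁)(Yₖ+Yₖ₋₁) = (1/5)(0.0550+0.0000) + (1/5)(0.1360+0.0550) + (1/5)(0.3390+0.1360) + (1/5)(0.6110+0.3390) + (1/5)(1.0000+0.6110)
  = 0.0110 + 0.0382 + 0.0950 + 0.1900 + 0.3222 = 0.6564
G = 1 − 0.6564 = 0.3436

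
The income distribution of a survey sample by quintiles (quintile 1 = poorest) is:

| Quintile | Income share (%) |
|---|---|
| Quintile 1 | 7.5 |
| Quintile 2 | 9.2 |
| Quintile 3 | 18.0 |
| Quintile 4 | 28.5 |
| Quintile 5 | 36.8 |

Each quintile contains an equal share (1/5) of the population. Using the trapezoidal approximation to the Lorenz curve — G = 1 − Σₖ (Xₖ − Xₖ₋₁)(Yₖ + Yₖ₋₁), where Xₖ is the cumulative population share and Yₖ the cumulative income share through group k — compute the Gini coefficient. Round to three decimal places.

Cumulative income shares Yₖ: 0.0750, 0.1670, 0.3470, 0.6320, 1.0000
Σ (Xₖ−Xₖ₋₁)(Yₖ+Yₖ₋₁) = (1/5)(0.0750+0.0000) + (1/5)(0.1670+0.0750) + (1/5)(0.3470+0.1670) + (1/5)(0.6320+0.3470) + (1/5)(1.0000+0.6320)
  = 0.0150 + 0.0484 + 0.1028 + 0.1958 + 0.3264 = 0.6884
G = 1 − 0.6884 = 0.3116

0.312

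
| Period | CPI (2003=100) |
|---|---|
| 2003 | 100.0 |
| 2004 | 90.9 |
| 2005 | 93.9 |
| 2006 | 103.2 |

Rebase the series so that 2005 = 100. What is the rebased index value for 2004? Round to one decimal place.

Rebased(2004) = 90.9 / 93.9 × 100 = 96.8051

96.8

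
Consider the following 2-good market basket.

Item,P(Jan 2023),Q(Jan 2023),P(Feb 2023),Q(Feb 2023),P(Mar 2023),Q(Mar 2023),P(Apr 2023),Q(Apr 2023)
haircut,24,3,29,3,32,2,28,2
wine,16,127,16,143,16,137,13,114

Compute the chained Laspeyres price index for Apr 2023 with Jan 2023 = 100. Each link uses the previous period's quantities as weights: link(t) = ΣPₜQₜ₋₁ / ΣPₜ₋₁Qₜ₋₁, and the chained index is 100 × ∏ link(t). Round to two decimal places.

82.32

Link Jan 2023→Feb 2023:
ΣP(Feb 2023)Q(Jan 2023) = 29×3 + 16×127 = 87 + 2032 = 2119
ΣP(Jan 2023)Q(Jan 2023) = 24×3 + 16×127 = 72 + 2032 = 2104
link = 2119/2104 = 1.007129
Link Feb 2023→Mar 2023:
ΣP(Mar 2023)Q(Feb 2023) = 32×3 + 16×143 = 96 + 2288 = 2384
ΣP(Feb 2023)Q(Feb 2023) = 29×3 + 16×143 = 87 + 2288 = 2375
link = 2384/2375 = 1.003789
Link Mar 2023→Apr 2023:
ΣP(Apr 2023)Q(Mar 2023) = 28×2 + 13×137 = 56 + 1781 = 1837
ΣP(Mar 2023)Q(Mar 2023) = 32×2 + 16×137 = 64 + 2192 = 2256
link = 1837/2256 = 0.814273
Chained index = 100 × 1.007129 × 1.003789 × 0.814273 = 82.3186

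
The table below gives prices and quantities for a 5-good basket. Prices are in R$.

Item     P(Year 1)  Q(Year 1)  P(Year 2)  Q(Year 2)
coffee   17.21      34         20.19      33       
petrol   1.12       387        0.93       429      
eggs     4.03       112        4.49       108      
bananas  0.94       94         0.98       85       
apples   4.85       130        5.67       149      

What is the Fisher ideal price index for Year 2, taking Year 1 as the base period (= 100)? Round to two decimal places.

Laspeyres component (base-period weights):
ΣP(Year 2)Q(Year 1) = 20.19×34 + 0.93×387 + 4.49×112 + 0.98×94 + 5.67×130 = 686.46 + 359.91 + 502.88 + 92.12 + 737.1 = 2378.47
ΣP(Year 1)Q(Year 1) = 17.21×34 + 1.12×387 + 4.03×112 + 0.94×94 + 4.85×130 = 585.14 + 433.44 + 451.36 + 88.36 + 630.5 = 2188.8
L = 2378.47 / 2188.8 × 100 = 108.6655
Paasche component (current-period weights):
ΣP(Year 2)Q(Year 2) = 20.19×33 + 0.93×429 + 4.49×108 + 0.98×85 + 5.67×149 = 666.27 + 398.97 + 484.92 + 83.3 + 844.83 = 2478.29
ΣP(Year 1)Q(Year 2) = 17.21×33 + 1.12×429 + 4.03×108 + 0.94×85 + 4.85×149 = 567.93 + 480.48 + 435.24 + 79.9 + 722.65 = 2286.2
P = 2478.29 / 2286.2 × 100 = 108.4022
Fisher = √(L × P) = √(108.6655 × 108.4022) = 108.5337

108.53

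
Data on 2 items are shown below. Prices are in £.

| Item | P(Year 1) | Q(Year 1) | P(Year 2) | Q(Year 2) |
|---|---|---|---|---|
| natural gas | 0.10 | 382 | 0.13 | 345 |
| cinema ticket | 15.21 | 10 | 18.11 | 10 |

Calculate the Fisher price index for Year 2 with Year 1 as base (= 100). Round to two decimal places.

Laspeyres component (base-period weights):
ΣP(Year 2)Q(Year 1) = 0.13×382 + 18.11×10 = 49.66 + 181.1 = 230.76
ΣP(Year 1)Q(Year 1) = 0.10×382 + 15.21×10 = 38.2 + 152.1 = 190.3
L = 230.76 / 190.3 × 100 = 121.2612
Paasche component (current-period weights):
ΣP(Year 2)Q(Year 2) = 0.13×345 + 18.11×10 = 44.85 + 181.1 = 225.95
ΣP(Year 1)Q(Year 2) = 0.10×345 + 15.21×10 = 34.5 + 152.1 = 186.6
P = 225.95 / 186.6 × 100 = 121.0879
Fisher = √(L × P) = √(121.2612 × 121.0879) = 121.1745

121.17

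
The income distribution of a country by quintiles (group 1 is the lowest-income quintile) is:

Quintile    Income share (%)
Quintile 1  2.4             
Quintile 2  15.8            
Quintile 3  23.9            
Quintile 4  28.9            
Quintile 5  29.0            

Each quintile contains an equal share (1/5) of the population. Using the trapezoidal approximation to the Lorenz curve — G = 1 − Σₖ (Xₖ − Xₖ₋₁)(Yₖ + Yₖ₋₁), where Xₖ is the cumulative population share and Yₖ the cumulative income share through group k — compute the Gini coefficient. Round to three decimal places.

0.265

Cumulative income shares Yₖ: 0.0240, 0.1820, 0.4210, 0.7100, 1.0000
Σ (Xₖ−Xₖ₋₁)(Yₖ+Yₖ₋₁) = (1/5)(0.0240+0.0000) + (1/5)(0.1820+0.0240) + (1/5)(0.4210+0.1820) + (1/5)(0.7100+0.4210) + (1/5)(1.0000+0.7100)
  = 0.0048 + 0.0412 + 0.1206 + 0.2262 + 0.3420 = 0.7348
G = 1 − 0.7348 = 0.2652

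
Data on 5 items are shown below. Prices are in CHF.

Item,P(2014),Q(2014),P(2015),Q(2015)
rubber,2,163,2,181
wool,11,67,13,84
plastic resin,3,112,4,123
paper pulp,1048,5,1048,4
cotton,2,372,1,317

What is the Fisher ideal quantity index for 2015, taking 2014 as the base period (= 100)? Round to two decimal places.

88.36

Laspeyres component (base-period weights):
ΣP(2014)Q(2015) = 2×181 + 11×84 + 3×123 + 1048×4 + 2×317 = 362 + 924 + 369 + 4192 + 634 = 6481
ΣP(2014)Q(2014) = 2×163 + 11×67 + 3×112 + 1048×5 + 2×372 = 326 + 737 + 336 + 5240 + 744 = 7383
L = 6481 / 7383 × 100 = 87.7827
Paasche component (current-period weights):
ΣP(2015)Q(2015) = 2×181 + 13×84 + 4×123 + 1048×4 + 1×317 = 362 + 1092 + 492 + 4192 + 317 = 6455
ΣP(2015)Q(2014) = 2×163 + 13×67 + 4×112 + 1048×5 + 1×372 = 326 + 871 + 448 + 5240 + 372 = 7257
P = 6455 / 7257 × 100 = 88.9486
Fisher = √(L × P) = √(87.7827 × 88.9486) = 88.3638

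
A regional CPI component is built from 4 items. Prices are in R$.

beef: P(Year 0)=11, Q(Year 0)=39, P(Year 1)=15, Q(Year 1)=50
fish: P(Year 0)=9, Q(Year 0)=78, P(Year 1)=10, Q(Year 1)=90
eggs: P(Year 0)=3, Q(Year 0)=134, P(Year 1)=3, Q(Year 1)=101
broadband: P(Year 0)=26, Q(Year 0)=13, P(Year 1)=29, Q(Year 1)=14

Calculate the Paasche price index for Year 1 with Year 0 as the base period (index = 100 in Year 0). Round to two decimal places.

Paasche price index uses current-period quantities as weights.
ΣP(Year 1)·Q(Year 1) = 15×50 + 10×90 + 3×101 + 29×14 = 750 + 900 + 303 + 406 = 2359
ΣP(Year 0)·Q(Year 1) = 11×50 + 9×90 + 3×101 + 26×14 = 550 + 810 + 303 + 364 = 2027
Index = 2359 / 2027 × 100 = 116.3789

116.38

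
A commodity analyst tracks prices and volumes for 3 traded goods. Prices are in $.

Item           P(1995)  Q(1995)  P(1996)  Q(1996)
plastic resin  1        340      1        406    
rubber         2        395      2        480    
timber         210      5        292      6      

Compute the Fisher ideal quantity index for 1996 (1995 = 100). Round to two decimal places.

120.42

Laspeyres component (base-period weights):
ΣP(1995)Q(1996) = 1×406 + 2×480 + 210×6 = 406 + 960 + 1260 = 2626
ΣP(1995)Q(1995) = 1×340 + 2×395 + 210×5 = 340 + 790 + 1050 = 2180
L = 2626 / 2180 × 100 = 120.4587
Paasche component (current-period weights):
ΣP(1996)Q(1996) = 1×406 + 2×480 + 292×6 = 406 + 960 + 1752 = 3118
ΣP(1996)Q(1995) = 1×340 + 2×395 + 292×5 = 340 + 790 + 1460 = 2590
P = 3118 / 2590 × 100 = 120.3861
Fisher = √(L × P) = √(120.4587 × 120.3861) = 120.4224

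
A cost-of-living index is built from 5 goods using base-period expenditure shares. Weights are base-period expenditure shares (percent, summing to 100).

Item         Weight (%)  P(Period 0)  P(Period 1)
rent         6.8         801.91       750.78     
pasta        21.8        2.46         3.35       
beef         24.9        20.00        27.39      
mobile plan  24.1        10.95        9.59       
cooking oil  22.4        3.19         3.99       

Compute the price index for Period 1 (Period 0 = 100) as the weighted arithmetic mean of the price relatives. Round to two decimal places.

rent: 6.8 × (750.78/801.91) = 6.8 × 0.936240 = 6.3664
pasta: 21.8 × (3.35/2.46) = 21.8 × 1.361789 = 29.6870
beef: 24.9 × (27.39/20.00) = 24.9 × 1.369500 = 34.1005
mobile plan: 24.1 × (9.59/10.95) = 24.1 × 0.875799 = 21.1068
cooking oil: 22.4 × (3.99/3.19) = 22.4 × 1.250784 = 28.0176
Index = Σ wᵢ·(p₁ᵢ/p₀ᵢ) = 6.3664 + 29.6870 + 34.1005 + 21.1068 + 28.0176 = 119.2783

119.28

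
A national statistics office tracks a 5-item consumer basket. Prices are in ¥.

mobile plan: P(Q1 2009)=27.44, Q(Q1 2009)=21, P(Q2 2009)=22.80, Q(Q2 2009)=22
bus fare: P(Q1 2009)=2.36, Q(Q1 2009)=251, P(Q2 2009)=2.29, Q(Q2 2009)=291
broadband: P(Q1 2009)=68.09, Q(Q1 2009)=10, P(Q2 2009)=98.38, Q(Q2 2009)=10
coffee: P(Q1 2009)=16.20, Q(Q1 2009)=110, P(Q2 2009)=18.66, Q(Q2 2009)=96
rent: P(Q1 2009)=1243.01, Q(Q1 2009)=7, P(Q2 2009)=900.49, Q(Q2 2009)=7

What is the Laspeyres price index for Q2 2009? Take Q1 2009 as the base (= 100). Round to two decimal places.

84.28

Laspeyres price index uses base-period quantities as weights.
ΣP(Q2 2009)·Q(Q1 2009) = 22.80×21 + 2.29×251 + 98.38×10 + 18.66×110 + 900.49×7 = 478.8 + 574.79 + 983.8 + 2052.6 + 6303.43 = 10393.42
ΣP(Q1 2009)·Q(Q1 2009) = 27.44×21 + 2.36×251 + 68.09×10 + 16.20×110 + 1243.01×7 = 576.24 + 592.36 + 680.9 + 1782 + 8701.07 = 12332.57
Index = 10393.42 / 12332.57 × 100 = 84.2762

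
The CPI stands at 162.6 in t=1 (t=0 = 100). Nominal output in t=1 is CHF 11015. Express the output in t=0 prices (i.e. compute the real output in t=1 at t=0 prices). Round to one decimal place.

Real = Nominal ÷ (Index/100) = 11015 ÷ (162.6/100)
     = 11015 ÷ 1.626 = 6774.2927

6774.3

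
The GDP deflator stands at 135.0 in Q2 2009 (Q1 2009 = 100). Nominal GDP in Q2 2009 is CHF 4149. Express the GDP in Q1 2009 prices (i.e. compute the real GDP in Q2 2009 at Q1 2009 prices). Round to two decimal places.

3073.33

Real = Nominal ÷ (Index/100) = 4149 ÷ (135.0/100)
     = 4149 ÷ 1.350 = 3073.3333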